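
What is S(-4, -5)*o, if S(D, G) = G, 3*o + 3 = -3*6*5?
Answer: 155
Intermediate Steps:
o = -31 (o = -1 + (-3*6*5)/3 = -1 + (-18*5)/3 = -1 + (1/3)*(-90) = -1 - 30 = -31)
S(-4, -5)*o = -5*(-31) = 155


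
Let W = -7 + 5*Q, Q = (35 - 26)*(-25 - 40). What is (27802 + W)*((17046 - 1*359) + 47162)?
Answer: 1587924630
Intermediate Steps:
Q = -585 (Q = 9*(-65) = -585)
W = -2932 (W = -7 + 5*(-585) = -7 - 2925 = -2932)
(27802 + W)*((17046 - 1*359) + 47162) = (27802 - 2932)*((17046 - 1*359) + 47162) = 24870*((17046 - 359) + 47162) = 24870*(16687 + 47162) = 24870*63849 = 1587924630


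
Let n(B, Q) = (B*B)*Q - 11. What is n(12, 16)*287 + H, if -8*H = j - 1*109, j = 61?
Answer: 658097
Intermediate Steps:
n(B, Q) = -11 + Q*B² (n(B, Q) = B²*Q - 11 = Q*B² - 11 = -11 + Q*B²)
H = 6 (H = -(61 - 1*109)/8 = -(61 - 109)/8 = -⅛*(-48) = 6)
n(12, 16)*287 + H = (-11 + 16*12²)*287 + 6 = (-11 + 16*144)*287 + 6 = (-11 + 2304)*287 + 6 = 2293*287 + 6 = 658091 + 6 = 658097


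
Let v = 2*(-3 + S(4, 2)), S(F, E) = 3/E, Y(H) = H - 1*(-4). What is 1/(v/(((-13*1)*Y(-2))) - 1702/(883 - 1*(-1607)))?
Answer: -32370/18391 ≈ -1.7601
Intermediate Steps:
Y(H) = 4 + H (Y(H) = H + 4 = 4 + H)
v = -3 (v = 2*(-3 + 3/2) = 2*(-3/2) = -3)
1/(v/(((-13*1)*Y(-2))) - 1702/(883 - 1*(-1607))) = 1/(-3*(-1/(13*(4 - 2))) - 1702/(883 - 1*(-1607))) = 1/(-3/((-13*2)) - 1702/(883 + 1607)) = 1/(-3/(-26) - 1702/2490) = 1/(-3*(-1/26) - 1702*1/2490) = 1/(3/26 - 851/1245) = 1/(-18391/32370) = -32370/18391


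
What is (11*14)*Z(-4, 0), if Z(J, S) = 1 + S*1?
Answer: 154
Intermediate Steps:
Z(J, S) = 1 + S
(11*14)*Z(-4, 0) = (11*14)*(1 + 0) = 154*1 = 154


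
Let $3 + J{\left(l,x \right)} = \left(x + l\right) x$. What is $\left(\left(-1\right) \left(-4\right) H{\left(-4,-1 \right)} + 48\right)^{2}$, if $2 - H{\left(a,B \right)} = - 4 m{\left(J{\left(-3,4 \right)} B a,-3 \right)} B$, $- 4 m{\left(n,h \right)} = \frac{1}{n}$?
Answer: $3249$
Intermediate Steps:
$J{\left(l,x \right)} = -3 + x \left(l + x\right)$ ($J{\left(l,x \right)} = -3 + \left(x + l\right) x = -3 + \left(l + x\right) x = -3 + x \left(l + x\right)$)
$m{\left(n,h \right)} = - \frac{1}{4 n}$
$H{\left(a,B \right)} = 2 - \frac{1}{a}$ ($H{\left(a,B \right)} = 2 - - 4 \left(- \frac{1}{4 \left(-3 + 4^{2} - 12\right) B a}\right) B = 2 - - 4 \left(- \frac{1}{4 \left(-3 + 16 - 12\right) B a}\right) B = 2 - - 4 \left(- \frac{1}{4 \cdot 1 B a}\right) B = 2 - - 4 \left(- \frac{1}{4 B a}\right) B = 2 - \frac{1}{B a} B = 2 - \frac{1}{a}$)
$\left(\left(-1\right) \left(-4\right) H{\left(-4,-1 \right)} + 48\right)^{2} = \left(\left(-1\right) \left(-4\right) \left(2 - \frac{1}{-4}\right) + 48\right)^{2} = \left(4 \left(2 - - \frac{1}{4}\right) + 48\right)^{2} = \left(4 \left(2 + \frac{1}{4}\right) + 48\right)^{2} = \left(4 \cdot \frac{9}{4} + 48\right)^{2} = \left(9 + 48\right)^{2} = 57^{2} = 3249$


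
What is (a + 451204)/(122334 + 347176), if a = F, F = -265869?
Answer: 37067/93902 ≈ 0.39474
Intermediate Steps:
a = -265869
(a + 451204)/(122334 + 347176) = (-265869 + 451204)/(122334 + 347176) = 185335/469510 = 185335*(1/469510) = 37067/93902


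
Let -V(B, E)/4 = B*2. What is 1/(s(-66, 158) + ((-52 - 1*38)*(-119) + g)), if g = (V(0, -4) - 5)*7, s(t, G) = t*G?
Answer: 1/247 ≈ 0.0040486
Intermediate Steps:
V(B, E) = -8*B (V(B, E) = -4*B*2 = -8*B)
s(t, G) = G*t
g = -35 (g = (-8*0 - 5)*7 = (0 - 5)*7 = -5*7 = -35)
1/(s(-66, 158) + ((-52 - 1*38)*(-119) + g)) = 1/(158*(-66) + ((-52 - 1*38)*(-119) - 35)) = 1/(-10428 + ((-52 - 38)*(-119) - 35)) = 1/(-10428 + (-90*(-119) - 35)) = 1/(-10428 + (10710 - 35)) = 1/(-10428 + 10675) = 1/247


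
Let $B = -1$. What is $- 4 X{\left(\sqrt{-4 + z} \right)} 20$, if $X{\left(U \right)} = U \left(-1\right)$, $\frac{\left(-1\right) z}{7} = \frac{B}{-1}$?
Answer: $80 i \sqrt{11} \approx 265.33 i$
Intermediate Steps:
$z = -7$ ($z = - 7 \left(- \frac{1}{-1}\right) = - 7 \left(\left(-1\right) \left(-1\right)\right) = \left(-7\right) 1 = -7$)
$X{\left(U \right)} = - U$
$- 4 X{\left(\sqrt{-4 + z} \right)} 20 = - 4 \left(- \sqrt{-4 - 7}\right) 20 = - 4 \left(- \sqrt{-11}\right) 20 = - 4 \left(- i \sqrt{11}\right) 20 = 4 i \sqrt{11} \cdot 20 = 80 i \sqrt{11}$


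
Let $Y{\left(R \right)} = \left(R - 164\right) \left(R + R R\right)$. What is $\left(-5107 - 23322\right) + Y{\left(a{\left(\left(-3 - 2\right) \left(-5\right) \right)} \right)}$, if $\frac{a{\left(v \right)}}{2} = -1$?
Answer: $-28761$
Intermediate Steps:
$a{\left(v \right)} = -2$ ($a{\left(v \right)} = 2 \left(-1\right) = -2$)
$Y{\left(R \right)} = \left(-164 + R\right) \left(R + R^{2}\right)$
$\left(-5107 - 23322\right) + Y{\left(a{\left(\left(-3 - 2\right) \left(-5\right) \right)} \right)} = \left(-5107 - 23322\right) - 2 \left(-164 + \left(-2\right)^{2} - -326\right) = -28429 - 2 \left(-164 + 4 + 326\right) = -28429 - 332 = -28761$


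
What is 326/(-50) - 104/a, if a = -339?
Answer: -52657/8475 ≈ -6.2132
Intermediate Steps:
326/(-50) - 104/a = 326/(-50) - 104/(-339) = 326*(-1/50) - 104*(-1/339) = -163/25 + 104/339 = -52657/8475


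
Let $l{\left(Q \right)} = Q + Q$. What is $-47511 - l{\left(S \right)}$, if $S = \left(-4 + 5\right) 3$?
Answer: $-47517$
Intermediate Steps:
$S = 3$ ($S = 1 \cdot 3 = 3$)
$l{\left(Q \right)} = 2 Q$
$-47511 - l{\left(S \right)} = -47511 - 2 \cdot 3 = -47511 - 6 = -47517$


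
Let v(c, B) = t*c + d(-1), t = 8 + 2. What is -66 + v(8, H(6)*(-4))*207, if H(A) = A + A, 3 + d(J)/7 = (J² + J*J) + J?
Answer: 13596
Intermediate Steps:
d(J) = -21 + 7*J + 14*J² (d(J) = -21 + 7*((J² + J*J) + J) = -21 + 7*((J² + J²) + J) = -21 + 7*(2*J² + J) = -21 + 7*(J + 2*J²) = -21 + (7*J + 14*J²) = -21 + 7*J + 14*J²)
H(A) = 2*A
t = 10
v(c, B) = -14 + 10*c (v(c, B) = 10*c + (-21 + 7*(-1) + 14*(-1)²) = 10*c + (-21 - 7 + 14*1) = 10*c + (-21 - 7 + 14) = 10*c - 14 = -14 + 10*c)
-66 + v(8, H(6)*(-4))*207 = -66 + (-14 + 10*8)*207 = -66 + (-14 + 80)*207 = -66 + 66*207 = -66 + 13662 = 13596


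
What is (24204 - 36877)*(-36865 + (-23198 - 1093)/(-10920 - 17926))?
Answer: 13476259082827/28846 ≈ 4.6718e+8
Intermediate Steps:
(24204 - 36877)*(-36865 + (-23198 - 1093)/(-10920 - 17926)) = -12673*(-36865 - 24291/(-28846)) = -12673*(-36865 - 24291*(-1/28846)) = -12673*(-36865 + 24291/28846) = -12673*(-1063383499/28846) = 13476259082827/28846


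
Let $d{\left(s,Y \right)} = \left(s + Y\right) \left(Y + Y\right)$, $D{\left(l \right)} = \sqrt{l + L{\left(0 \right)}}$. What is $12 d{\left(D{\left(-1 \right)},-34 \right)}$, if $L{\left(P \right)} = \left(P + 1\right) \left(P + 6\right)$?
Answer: $27744 - 816 \sqrt{5} \approx 25919.0$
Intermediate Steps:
$L{\left(P \right)} = \left(1 + P\right) \left(6 + P\right)$
$D{\left(l \right)} = \sqrt{6 + l}$ ($D{\left(l \right)} = \sqrt{l + \left(6 + 0^{2} + 7 \cdot 0\right)} = \sqrt{l + \left(6 + 0 + 0\right)} = \sqrt{l + 6} = \sqrt{6 + l}$)
$d{\left(s,Y \right)} = 2 Y \left(Y + s\right)$ ($d{\left(s,Y \right)} = \left(Y + s\right) 2 Y = 2 Y \left(Y + s\right)$)
$12 d{\left(D{\left(-1 \right)},-34 \right)} = 12 \cdot 2 \left(-34\right) \left(-34 + \sqrt{6 - 1}\right) = 12 \cdot 2 \left(-34\right) \left(-34 + \sqrt{5}\right) = 12 \left(2312 - 68 \sqrt{5}\right) = 27744 - 816 \sqrt{5}$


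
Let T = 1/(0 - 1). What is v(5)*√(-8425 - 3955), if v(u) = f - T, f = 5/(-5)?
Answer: 0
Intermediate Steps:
T = -1 (T = 1/(-1) = -1)
f = -1 (f = 5*(-⅕) = -1)
v(u) = 0 (v(u) = -1 - 1*(-1) = -1 + 1 = 0)
v(5)*√(-8425 - 3955) = 0*√(-8425 - 3955) = 0*√(-12380) = 0*(2*I*√3095) = 0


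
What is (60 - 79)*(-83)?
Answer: 1577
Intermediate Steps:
(60 - 79)*(-83) = -19*(-83) = 1577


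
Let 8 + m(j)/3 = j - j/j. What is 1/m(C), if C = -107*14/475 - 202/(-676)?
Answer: -160550/5709897 ≈ -0.028118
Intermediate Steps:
C = -458349/160550 (C = -1498*1/475 - 202*(-1/676) = -1498/475 + 101/338 = -458349/160550 ≈ -2.8549)
m(j) = -27 + 3*j (m(j) = -24 + 3*(j - j/j) = -24 + 3*(j - 1*1) = -24 + 3*(j - 1) = -24 + 3*(-1 + j) = -24 + (-3 + 3*j) = -27 + 3*j)
1/m(C) = 1/(-27 + 3*(-458349/160550)) = 1/(-27 - 1375047/160550) = 1/(-5709897/160550) = -160550/5709897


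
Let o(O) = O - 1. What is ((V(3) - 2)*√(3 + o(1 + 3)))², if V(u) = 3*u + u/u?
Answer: 384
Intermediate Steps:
o(O) = -1 + O
V(u) = 1 + 3*u (V(u) = 3*u + 1 = 1 + 3*u)
((V(3) - 2)*√(3 + o(1 + 3)))² = (((1 + 3*3) - 2)*√(3 + (-1 + (1 + 3))))² = (((1 + 9) - 2)*√(3 + (-1 + 4)))² = ((10 - 2)*√(3 + 3))² = (8*√6)² = 384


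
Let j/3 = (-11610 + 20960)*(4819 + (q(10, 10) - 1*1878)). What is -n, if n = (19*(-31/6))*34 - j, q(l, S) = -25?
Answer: 245391413/3 ≈ 8.1797e+7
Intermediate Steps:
j = 81793800 (j = 3*((-11610 + 20960)*(4819 + (-25 - 1*1878))) = 3*(9350*(4819 + (-25 - 1878))) = 3*(9350*(4819 - 1903)) = 3*(9350*2916) = 3*27264600 = 81793800)
n = -245391413/3 (n = (19*(-31/6))*34 - 1*81793800 = (19*(-31*⅙))*34 - 81793800 = (19*(-31/6))*34 - 81793800 = -589/6*34 - 81793800 = -10013/3 - 81793800 = -245391413/3 ≈ -8.1797e+7)
-n = -1*(-245391413/3) = 245391413/3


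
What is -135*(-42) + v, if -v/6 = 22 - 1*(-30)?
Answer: 5358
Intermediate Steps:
v = -312 (v = -6*(22 - 1*(-30)) = -6*(22 + 30) = -6*52 = -312)
-135*(-42) + v = -135*(-42) - 312 = 5670 - 312 = 5358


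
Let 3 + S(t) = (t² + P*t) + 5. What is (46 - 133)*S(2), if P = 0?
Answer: -522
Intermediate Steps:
S(t) = 2 + t² (S(t) = -3 + ((t² + 0*t) + 5) = -3 + ((t² + 0) + 5) = -3 + (t² + 5) = -3 + (5 + t²) = 2 + t²)
(46 - 133)*S(2) = (46 - 133)*(2 + 2²) = -87*(2 + 4) = -87*6 = -522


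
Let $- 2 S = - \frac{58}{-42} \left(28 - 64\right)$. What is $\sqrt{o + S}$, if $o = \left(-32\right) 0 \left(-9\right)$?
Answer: $\frac{\sqrt{1218}}{7} \approx 4.9857$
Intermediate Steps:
$o = 0$ ($o = 0 \left(-9\right) = 0$)
$S = \frac{174}{7}$ ($S = - \frac{- \frac{58}{-42} \left(28 - 64\right)}{2} = - \frac{\left(-58\right) \left(- \frac{1}{42}\right) \left(-36\right)}{2} = - \frac{\frac{29}{21} \left(-36\right)}{2} = \left(- \frac{1}{2}\right) \left(- \frac{348}{7}\right) = \frac{174}{7} \approx 24.857$)
$\sqrt{o + S} = \sqrt{0 + \frac{174}{7}} = \sqrt{\frac{174}{7}} = \frac{\sqrt{1218}}{7}$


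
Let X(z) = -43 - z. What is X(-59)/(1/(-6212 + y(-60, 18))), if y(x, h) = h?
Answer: -99104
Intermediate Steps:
X(-59)/(1/(-6212 + y(-60, 18))) = (-43 - 1*(-59))/(1/(-6212 + 18)) = (-43 + 59)/(1/(-6194)) = 16/(-1/6194) = 16*(-6194) = -99104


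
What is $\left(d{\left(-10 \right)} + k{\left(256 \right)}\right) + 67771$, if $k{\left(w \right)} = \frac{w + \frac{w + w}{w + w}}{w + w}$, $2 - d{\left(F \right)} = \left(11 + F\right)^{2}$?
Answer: $\frac{34699521}{512} \approx 67773.0$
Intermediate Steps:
$d{\left(F \right)} = 2 - \left(11 + F\right)^{2}$
$k{\left(w \right)} = \frac{1 + w}{2 w}$ ($k{\left(w \right)} = \frac{w + \frac{2 w}{2 w}}{2 w} = \left(w + 2 w \frac{1}{2 w}\right) \frac{1}{2 w} = \left(w + 1\right) \frac{1}{2 w} = \left(1 + w\right) \frac{1}{2 w} = \frac{1 + w}{2 w}$)
$\left(d{\left(-10 \right)} + k{\left(256 \right)}\right) + 67771 = \left(\left(2 - \left(11 - 10\right)^{2}\right) + \frac{1 + 256}{2 \cdot 256}\right) + 67771 = \left(\left(2 - 1^{2}\right) + \frac{1}{2} \cdot \frac{1}{256} \cdot 257\right) + 67771 = \left(\left(2 - 1\right) + \frac{257}{512}\right) + 67771 = \left(1 + \frac{257}{512}\right) + 67771 = \frac{769}{512} + 67771 = \frac{34699521}{512}$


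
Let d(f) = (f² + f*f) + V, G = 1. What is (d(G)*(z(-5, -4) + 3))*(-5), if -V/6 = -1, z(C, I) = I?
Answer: 40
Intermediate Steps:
V = 6 (V = -6*(-1) = 6)
d(f) = 6 + 2*f² (d(f) = (f² + f*f) + 6 = (f² + f²) + 6 = 2*f² + 6 = 6 + 2*f²)
(d(G)*(z(-5, -4) + 3))*(-5) = ((6 + 2*1²)*(-4 + 3))*(-5) = ((6 + 2*1)*(-1))*(-5) = ((6 + 2)*(-1))*(-5) = (8*(-1))*(-5) = -8*(-5) = 40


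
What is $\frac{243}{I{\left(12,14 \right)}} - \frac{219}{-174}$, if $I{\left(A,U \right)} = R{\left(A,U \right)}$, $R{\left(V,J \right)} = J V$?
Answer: $\frac{4393}{1624} \approx 2.705$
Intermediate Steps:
$I{\left(A,U \right)} = A U$ ($I{\left(A,U \right)} = U A = A U$)
$\frac{243}{I{\left(12,14 \right)}} - \frac{219}{-174} = \frac{243}{12 \cdot 14} - \frac{219}{-174} = \frac{243}{168} - - \frac{73}{58} = 243 \cdot \frac{1}{168} + \frac{73}{58} = \frac{81}{56} + \frac{73}{58} = \frac{4393}{1624}$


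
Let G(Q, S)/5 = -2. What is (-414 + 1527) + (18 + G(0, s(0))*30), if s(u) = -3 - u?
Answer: 831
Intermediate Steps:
G(Q, S) = -10 (G(Q, S) = 5*(-2) = -10)
(-414 + 1527) + (18 + G(0, s(0))*30) = (-414 + 1527) + (18 - 10*30) = 1113 + (18 - 300) = 1113 - 282 = 831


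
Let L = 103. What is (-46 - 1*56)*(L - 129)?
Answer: 2652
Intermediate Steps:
(-46 - 1*56)*(L - 129) = (-46 - 1*56)*(103 - 129) = (-46 - 56)*(-26) = -102*(-26) = 2652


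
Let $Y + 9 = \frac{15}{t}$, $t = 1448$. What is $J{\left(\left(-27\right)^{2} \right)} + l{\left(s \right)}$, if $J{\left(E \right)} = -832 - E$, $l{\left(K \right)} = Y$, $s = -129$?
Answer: $- \frac{2273345}{1448} \approx -1570.0$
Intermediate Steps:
$Y = - \frac{13017}{1448}$ ($Y = -9 + \frac{15}{1448} = - \frac{13017}{1448} \approx -8.9896$)
$l{\left(K \right)} = - \frac{13017}{1448}$
$J{\left(\left(-27\right)^{2} \right)} + l{\left(s \right)} = \left(-832 - \left(-27\right)^{2}\right) - \frac{13017}{1448} = \left(-832 - 729\right) - \frac{13017}{1448} = -1561 - \frac{13017}{1448} = - \frac{2273345}{1448}$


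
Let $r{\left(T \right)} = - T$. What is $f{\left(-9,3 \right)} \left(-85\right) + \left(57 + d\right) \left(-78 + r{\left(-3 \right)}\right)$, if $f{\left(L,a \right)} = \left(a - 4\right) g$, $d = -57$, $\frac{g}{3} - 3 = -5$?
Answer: $-510$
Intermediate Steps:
$g = -6$ ($g = 9 + 3 \left(-5\right) = 9 - 15 = -6$)
$f{\left(L,a \right)} = 24 - 6 a$ ($f{\left(L,a \right)} = \left(a - 4\right) \left(-6\right) = \left(-4 + a\right) \left(-6\right) = 24 - 6 a$)
$f{\left(-9,3 \right)} \left(-85\right) + \left(57 + d\right) \left(-78 + r{\left(-3 \right)}\right) = \left(24 - 18\right) \left(-85\right) + \left(57 - 57\right) \left(-78 - -3\right) = \left(24 - 18\right) \left(-85\right) + 0 \left(-78 + 3\right) = 6 \left(-85\right) + 0 \left(-75\right) = -510 + 0 = -510$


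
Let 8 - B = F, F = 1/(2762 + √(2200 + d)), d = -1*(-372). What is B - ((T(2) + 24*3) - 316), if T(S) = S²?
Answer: 945631547/3813036 + √643/3813036 ≈ 248.00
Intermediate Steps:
d = 372
F = 1/(2762 + 2*√643) (F = 1/(2762 + √(2200 + 372)) = 1/(2762 + √2572) = 1/(2762 + 2*√643) ≈ 0.00035553)
B = 30502907/3813036 + √643/3813036 (B = 8 - (1381/3813036 - √643/3813036) = 8 + (-1381/3813036 + √643/3813036) = 30502907/3813036 + √643/3813036 ≈ 7.9996)
B - ((T(2) + 24*3) - 316) = (30502907/3813036 + √643/3813036) - ((2² + 24*3) - 316) = (30502907/3813036 + √643/3813036) - ((4 + 72) - 316) = (30502907/3813036 + √643/3813036) - (76 - 316) = (30502907/3813036 + √643/3813036) - 1*(-240) = (30502907/3813036 + √643/3813036) + 240 = 945631547/3813036 + √643/3813036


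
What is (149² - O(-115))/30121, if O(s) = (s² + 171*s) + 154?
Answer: 28487/30121 ≈ 0.94575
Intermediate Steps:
O(s) = 154 + s² + 171*s
(149² - O(-115))/30121 = (149² - (154 + (-115)² + 171*(-115)))/30121 = (22201 - (154 + 13225 - 19665))*(1/30121) = (22201 - 1*(-6286))*(1/30121) = (22201 + 6286)*(1/30121) = 28487*(1/30121) = 28487/30121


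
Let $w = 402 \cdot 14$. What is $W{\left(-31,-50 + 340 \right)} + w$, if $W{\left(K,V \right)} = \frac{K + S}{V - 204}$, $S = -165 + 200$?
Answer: $\frac{242006}{43} \approx 5628.0$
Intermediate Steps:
$S = 35$
$w = 5628$
$W{\left(K,V \right)} = \frac{35 + K}{-204 + V}$ ($W{\left(K,V \right)} = \frac{K + 35}{V - 204} = \frac{35 + K}{V - 204} = \frac{35 + K}{-204 + V}$)
$W{\left(-31,-50 + 340 \right)} + w = \frac{35 - 31}{-204 + \left(-50 + 340\right)} + 5628 = \frac{1}{-204 + 290} \cdot 4 + 5628 = \frac{1}{86} \cdot 4 + 5628 = \frac{2}{43} + 5628 = \frac{242006}{43}$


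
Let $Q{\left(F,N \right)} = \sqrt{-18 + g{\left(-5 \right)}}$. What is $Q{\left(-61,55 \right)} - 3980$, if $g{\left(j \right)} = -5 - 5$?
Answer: $-3980 + 2 i \sqrt{7} \approx -3980.0 + 5.2915 i$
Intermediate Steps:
$g{\left(j \right)} = -10$
$Q{\left(F,N \right)} = 2 i \sqrt{7}$ ($Q{\left(F,N \right)} = \sqrt{-18 - 10} = \sqrt{-28} = 2 i \sqrt{7}$)
$Q{\left(-61,55 \right)} - 3980 = 2 i \sqrt{7} - 3980 = -3980 + 2 i \sqrt{7}$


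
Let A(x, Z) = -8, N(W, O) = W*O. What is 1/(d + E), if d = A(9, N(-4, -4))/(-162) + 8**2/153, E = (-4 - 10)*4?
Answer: -1377/76468 ≈ -0.018008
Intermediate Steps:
N(W, O) = O*W
E = -56 (E = -14*4 = -56)
d = 644/1377 (d = -8/(-162) + 8**2/153 = -8*(-1/162) + 64*(1/153) = 4/81 + 64/153 = 644/1377 ≈ 0.46768)
1/(d + E) = 1/(644/1377 - 56) = 1/(-76468/1377) = -1377/76468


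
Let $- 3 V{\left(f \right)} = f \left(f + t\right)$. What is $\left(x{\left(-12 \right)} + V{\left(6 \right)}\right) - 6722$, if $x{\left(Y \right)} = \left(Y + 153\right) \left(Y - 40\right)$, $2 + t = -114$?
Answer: $-13834$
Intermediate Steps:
$t = -116$ ($t = -2 - 114 = -116$)
$V{\left(f \right)} = - \frac{f \left(-116 + f\right)}{3}$ ($V{\left(f \right)} = - \frac{f \left(f - 116\right)}{3} = - \frac{f \left(-116 + f\right)}{3}$)
$x{\left(Y \right)} = \left(-40 + Y\right) \left(153 + Y\right)$ ($x{\left(Y \right)} = \left(153 + Y\right) \left(-40 + Y\right) = \left(-40 + Y\right) \left(153 + Y\right)$)
$\left(x{\left(-12 \right)} + V{\left(6 \right)}\right) - 6722 = \left(\left(-6120 + \left(-12\right)^{2} + 113 \left(-12\right)\right) + \frac{1}{3} \cdot 6 \left(116 - 6\right)\right) - 6722 = \left(\left(-6120 + 144 - 1356\right) + \frac{1}{3} \cdot 6 \left(116 - 6\right)\right) - 6722 = \left(-7332 + \frac{1}{3} \cdot 6 \cdot 110\right) - 6722 = \left(-7332 + 220\right) - 6722 = -7112 - 6722 = -13834$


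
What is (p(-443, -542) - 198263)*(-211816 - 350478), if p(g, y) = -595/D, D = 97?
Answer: 10814097811164/97 ≈ 1.1149e+11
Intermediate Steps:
p(g, y) = -595/97
(p(-443, -542) - 198263)*(-211816 - 350478) = (-595/97 - 198263)*(-211816 - 350478) = -19232106/97*(-562294) = 10814097811164/97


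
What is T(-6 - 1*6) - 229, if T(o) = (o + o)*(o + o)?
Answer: 347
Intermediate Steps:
T(o) = 4*o**2 (T(o) = (2*o)*(2*o) = 4*o**2)
T(-6 - 1*6) - 229 = 4*(-6 - 1*6)**2 - 229 = 4*(-6 - 6)**2 - 229 = 4*(-12)**2 - 229 = 4*144 - 229 = 576 - 229 = 347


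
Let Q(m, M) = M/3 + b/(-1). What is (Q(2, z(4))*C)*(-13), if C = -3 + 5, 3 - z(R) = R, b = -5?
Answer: -364/3 ≈ -121.33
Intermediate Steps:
z(R) = 3 - R
Q(m, M) = 5 + M/3 (Q(m, M) = M/3 - 5/(-1) = M*(⅓) - 5*(-1) = M/3 + 5 = 5 + M/3)
C = 2
(Q(2, z(4))*C)*(-13) = ((5 + (3 - 1*4)/3)*2)*(-13) = ((5 + (3 - 4)/3)*2)*(-13) = ((5 + (⅓)*(-1))*2)*(-13) = ((5 - ⅓)*2)*(-13) = ((14/3)*2)*(-13) = (28/3)*(-13) = -364/3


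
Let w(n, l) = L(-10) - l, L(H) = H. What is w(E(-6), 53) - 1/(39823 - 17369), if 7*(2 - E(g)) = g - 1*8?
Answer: -1414603/22454 ≈ -63.000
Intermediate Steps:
E(g) = 22/7 - g/7 (E(g) = 2 - (g - 1*8)/7 = 2 - (g - 8)/7 = 2 - (-8 + g)/7 = 2 + (8/7 - g/7) = 22/7 - g/7)
w(n, l) = -10 - l
w(E(-6), 53) - 1/(39823 - 17369) = (-10 - 1*53) - 1/(39823 - 17369) = (-10 - 53) - 1/22454 = -63 - 1*1/22454 = -63 - 1/22454 = -1414603/22454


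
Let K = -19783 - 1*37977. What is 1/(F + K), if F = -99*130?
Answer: -1/70630 ≈ -1.4158e-5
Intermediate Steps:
K = -57760 (K = -19783 - 37977 = -57760)
F = -12870
1/(F + K) = 1/(-12870 - 57760) = 1/(-70630) = -1/70630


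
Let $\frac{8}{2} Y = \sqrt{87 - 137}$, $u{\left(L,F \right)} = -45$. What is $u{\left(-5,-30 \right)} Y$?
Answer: $- \frac{225 i \sqrt{2}}{4} \approx - 79.55 i$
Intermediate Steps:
$Y = \frac{5 i \sqrt{2}}{4}$ ($Y = \frac{\sqrt{87 - 137}}{4} = \frac{\sqrt{-50}}{4} = \frac{5 i \sqrt{2}}{4} \approx 1.7678 i$)
$u{\left(-5,-30 \right)} Y = - 45 \frac{5 i \sqrt{2}}{4} = - \frac{225 i \sqrt{2}}{4}$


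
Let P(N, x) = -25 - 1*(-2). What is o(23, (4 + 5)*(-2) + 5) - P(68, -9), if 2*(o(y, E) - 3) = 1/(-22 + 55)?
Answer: 1717/66 ≈ 26.015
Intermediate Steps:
o(y, E) = 199/66 (o(y, E) = 3 + 1/(2*(-22 + 55)) = 3 + (1/2)/33 = 3 + (1/2)*(1/33) = 3 + 1/66 = 199/66)
P(N, x) = -23 (P(N, x) = -25 + 2 = -23)
o(23, (4 + 5)*(-2) + 5) - P(68, -9) = 199/66 - 1*(-23) = 199/66 + 23 = 1717/66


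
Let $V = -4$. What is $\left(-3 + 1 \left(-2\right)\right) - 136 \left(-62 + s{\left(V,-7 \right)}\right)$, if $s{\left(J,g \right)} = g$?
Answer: $9379$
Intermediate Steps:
$\left(-3 + 1 \left(-2\right)\right) - 136 \left(-62 + s{\left(V,-7 \right)}\right) = \left(-3 + 1 \left(-2\right)\right) - 136 \left(-62 - 7\right) = \left(-3 - 2\right) - -9384 = -5 + 9384 = 9379$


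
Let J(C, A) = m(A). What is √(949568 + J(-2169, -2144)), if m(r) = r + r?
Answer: 8*√14770 ≈ 972.25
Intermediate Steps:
m(r) = 2*r
J(C, A) = 2*A
√(949568 + J(-2169, -2144)) = √(949568 + 2*(-2144)) = √(949568 - 4288) = √945280 = 8*√14770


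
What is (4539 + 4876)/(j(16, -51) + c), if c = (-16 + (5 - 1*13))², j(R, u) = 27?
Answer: 9415/603 ≈ 15.614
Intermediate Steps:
c = 576 (c = (-16 + (5 - 13))² = (-16 - 8)² = (-24)² = 576)
(4539 + 4876)/(j(16, -51) + c) = (4539 + 4876)/(27 + 576) = 9415/603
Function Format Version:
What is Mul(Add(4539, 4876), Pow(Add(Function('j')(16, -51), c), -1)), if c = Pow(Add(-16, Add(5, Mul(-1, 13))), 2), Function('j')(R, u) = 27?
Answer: Rational(9415, 603) ≈ 15.614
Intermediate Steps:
c = 576 (c = Pow(Add(-16, Add(5, -13)), 2) = Pow(Add(-16, -8), 2) = Pow(-24, 2) = 576)
Mul(Add(4539, 4876), Pow(Add(Function('j')(16, -51), c), -1)) = Mul(Add(4539, 4876), Pow(Add(27, 576), -1)) = Mul(9415, Pow(603, -1)) = Mul(9415, Rational(1, 603)) = Rational(9415, 603)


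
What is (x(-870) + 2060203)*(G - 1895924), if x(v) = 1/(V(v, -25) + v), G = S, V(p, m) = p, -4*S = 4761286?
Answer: -7375618993832843/1160 ≈ -6.3583e+12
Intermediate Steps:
S = -2380643/2 (S = -¼*4761286 = -2380643/2 ≈ -1.1903e+6)
G = -2380643/2 ≈ -1.1903e+6
x(v) = 1/(2*v) (x(v) = 1/(v + v) = 1/(2*v))
(x(-870) + 2060203)*(G - 1895924) = ((½)/(-870) + 2060203)*(-2380643/2 - 1895924) = ((½)*(-1/870) + 2060203)*(-6172491/2) = (-1/1740 + 2060203)*(-6172491/2) = (3584753219/1740)*(-6172491/2) = -7375618993832843/1160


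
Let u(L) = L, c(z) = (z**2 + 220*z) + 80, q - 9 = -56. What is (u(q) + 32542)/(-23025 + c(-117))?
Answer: -32495/34996 ≈ -0.92853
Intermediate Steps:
q = -47 (q = 9 - 56 = -47)
c(z) = 80 + z**2 + 220*z
(u(q) + 32542)/(-23025 + c(-117)) = (-47 + 32542)/(-23025 + (80 + (-117)**2 + 220*(-117))) = 32495/(-23025 + (80 + 13689 - 25740)) = 32495/(-23025 - 11971) = 32495/(-34996) = 32495*(-1/34996) = -32495/34996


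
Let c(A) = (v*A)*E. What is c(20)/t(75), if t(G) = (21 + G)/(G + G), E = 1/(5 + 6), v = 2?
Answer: 125/22 ≈ 5.6818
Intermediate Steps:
E = 1/11 ≈ 0.090909
t(G) = (21 + G)/(2*G) (t(G) = (21 + G)/((2*G)) = (21 + G)*(1/(2*G)) = (21 + G)/(2*G))
c(A) = 2*A/11 (c(A) = (2*A)*(1/11) = 2*A/11)
c(20)/t(75) = ((2/11)*20)/(((½)*(21 + 75)/75)) = 40/(11*(((½)*(1/75)*96))) = 40/(11*(16/25)) = (40/11)*(25/16) = 125/22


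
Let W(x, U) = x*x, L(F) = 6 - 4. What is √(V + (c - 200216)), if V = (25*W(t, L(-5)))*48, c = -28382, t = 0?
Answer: I*√228598 ≈ 478.12*I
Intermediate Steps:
L(F) = 2
W(x, U) = x²
V = 0 (V = (25*0²)*48 = (25*0)*48 = 0*48 = 0)
√(V + (c - 200216)) = √(0 + (-28382 - 200216)) = √(0 - 228598) = √(-228598) = I*√228598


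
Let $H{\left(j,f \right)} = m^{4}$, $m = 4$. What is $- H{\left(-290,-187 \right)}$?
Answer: $-256$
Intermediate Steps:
$H{\left(j,f \right)} = 256$ ($H{\left(j,f \right)} = 4^{4} = 256$)
$- H{\left(-290,-187 \right)} = \left(-1\right) 256 = -256$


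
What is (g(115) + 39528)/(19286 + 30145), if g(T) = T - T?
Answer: 13176/16477 ≈ 0.79966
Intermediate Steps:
g(T) = 0
(g(115) + 39528)/(19286 + 30145) = (0 + 39528)/(19286 + 30145) = 39528/49431 = 39528*(1/49431) = 13176/16477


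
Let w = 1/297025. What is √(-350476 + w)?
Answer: I*√104100133899/545 ≈ 592.01*I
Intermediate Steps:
w = 1/297025 ≈ 3.3667e-6
√(-350476 + w) = √(-350476 + 1/297025) = √(-104100133899/297025) = I*√104100133899/545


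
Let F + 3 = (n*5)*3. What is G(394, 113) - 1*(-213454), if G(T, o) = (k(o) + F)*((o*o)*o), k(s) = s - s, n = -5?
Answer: -112332512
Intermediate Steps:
F = -78 (F = -3 - 5*5*3 = -3 - 25*3 = -3 - 75 = -78)
k(s) = 0
G(T, o) = -78*o³ (G(T, o) = (0 - 78)*((o*o)*o) = -78*o²*o = -78*o³)
G(394, 113) - 1*(-213454) = -78*113³ - 1*(-213454) = -78*1442897 + 213454 = -112545966 + 213454 = -112332512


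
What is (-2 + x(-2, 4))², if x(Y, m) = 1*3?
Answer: 1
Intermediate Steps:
x(Y, m) = 3
(-2 + x(-2, 4))² = (-2 + 3)² = 1² = 1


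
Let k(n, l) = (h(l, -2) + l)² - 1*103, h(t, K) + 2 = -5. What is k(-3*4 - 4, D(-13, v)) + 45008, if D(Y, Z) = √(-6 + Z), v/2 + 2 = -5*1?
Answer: 44934 - 28*I*√5 ≈ 44934.0 - 62.61*I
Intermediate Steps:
h(t, K) = -7 (h(t, K) = -2 - 5 = -7)
v = -14 (v = -4 + 2*(-5*1) = -4 + 2*(-5) = -4 - 10 = -14)
k(n, l) = -103 + (-7 + l)² (k(n, l) = (-7 + l)² - 1*103 = (-7 + l)² - 103 = -103 + (-7 + l)²)
k(-3*4 - 4, D(-13, v)) + 45008 = (-103 + (-7 + √(-6 - 14))²) + 45008 = (-103 + (-7 + √(-20))²) + 45008 = (-103 + (-7 + 2*I*√5)²) + 45008 = 44905 + (-7 + 2*I*√5)²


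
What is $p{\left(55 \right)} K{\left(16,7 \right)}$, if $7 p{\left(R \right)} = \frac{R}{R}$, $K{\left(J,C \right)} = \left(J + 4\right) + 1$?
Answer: $3$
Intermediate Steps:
$K{\left(J,C \right)} = 5 + J$ ($K{\left(J,C \right)} = \left(4 + J\right) + 1 = 5 + J$)
$p{\left(R \right)} = \frac{1}{7}$ ($p{\left(R \right)} = \frac{R \frac{1}{R}}{7} = \frac{1}{7} \cdot 1 = \frac{1}{7}$)
$p{\left(55 \right)} K{\left(16,7 \right)} = \frac{5 + 16}{7} = \frac{1}{7} \cdot 21 = 3$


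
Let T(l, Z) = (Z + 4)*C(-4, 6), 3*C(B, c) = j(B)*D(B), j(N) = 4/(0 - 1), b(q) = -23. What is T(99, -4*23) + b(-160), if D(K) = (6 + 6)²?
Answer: 16873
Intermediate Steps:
j(N) = -4 (j(N) = 4/(-1) = 4*(-1) = -4)
D(K) = 144 (D(K) = 12² = 144)
C(B, c) = -192 (C(B, c) = (-4*144)/3 = (⅓)*(-576) = -192)
T(l, Z) = -768 - 192*Z (T(l, Z) = (Z + 4)*(-192) = (4 + Z)*(-192) = -768 - 192*Z)
T(99, -4*23) + b(-160) = (-768 - (-768)*23) - 23 = (-768 - 192*(-92)) - 23 = (-768 + 17664) - 23 = 16896 - 23 = 16873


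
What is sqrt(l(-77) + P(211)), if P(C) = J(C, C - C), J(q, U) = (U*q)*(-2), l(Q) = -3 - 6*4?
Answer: 3*I*sqrt(3) ≈ 5.1962*I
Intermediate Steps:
l(Q) = -27 (l(Q) = -3 - 24 = -27)
J(q, U) = -2*U*q
P(C) = 0 (P(C) = -2*(C - C)*C = -2*0*C = 0)
sqrt(l(-77) + P(211)) = sqrt(-27 + 0) = sqrt(-27) = 3*I*sqrt(3)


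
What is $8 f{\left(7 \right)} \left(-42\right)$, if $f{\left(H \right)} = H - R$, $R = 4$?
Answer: $-1008$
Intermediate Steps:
$f{\left(H \right)} = -4 + H$ ($f{\left(H \right)} = H - 4 = -4 + H$)
$8 f{\left(7 \right)} \left(-42\right) = 8 \left(-4 + 7\right) \left(-42\right) = 8 \cdot 3 \left(-42\right) = 24 \left(-42\right) = -1008$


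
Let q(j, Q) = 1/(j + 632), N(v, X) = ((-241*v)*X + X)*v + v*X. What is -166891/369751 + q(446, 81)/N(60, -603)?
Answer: -94108415378189369/208499443916314320 ≈ -0.45136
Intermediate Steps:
N(v, X) = X*v + v*(X - 241*X*v) (N(v, X) = (-241*X*v + X)*v + X*v = (X - 241*X*v)*v + X*v = v*(X - 241*X*v) + X*v = X*v + v*(X - 241*X*v))
q(j, Q) = 1/(632 + j)
-166891/369751 + q(446, 81)/N(60, -603) = -166891/369751 + 1/((632 + 446)*((-603*60*(2 - 241*60)))) = -166891*1/369751 + 1/(1078*((-603*60*(2 - 14460)))) = -166891/369751 + 1/(1078*((-603*60*(-14458)))) = -166891/369751 + (1/1078)/523090440 = -166891/369751 + (1/1078)*(1/523090440) = -166891/369751 + 1/563891494320 = -94108415378189369/208499443916314320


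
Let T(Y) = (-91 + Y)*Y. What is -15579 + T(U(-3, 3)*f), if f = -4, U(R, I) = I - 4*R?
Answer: -6519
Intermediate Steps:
T(Y) = Y*(-91 + Y)
-15579 + T(U(-3, 3)*f) = -15579 + ((3 - 4*(-3))*(-4))*(-91 + (3 - 4*(-3))*(-4)) = -15579 + ((3 + 12)*(-4))*(-91 + (3 + 12)*(-4)) = -15579 + (15*(-4))*(-91 + 15*(-4)) = -15579 - 60*(-91 - 60) = -15579 - 60*(-151) = -15579 + 9060 = -6519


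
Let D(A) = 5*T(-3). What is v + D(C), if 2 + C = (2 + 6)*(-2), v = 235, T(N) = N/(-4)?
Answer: 955/4 ≈ 238.75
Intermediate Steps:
T(N) = -N/4 (T(N) = N*(-¼) = -N/4)
C = -18 (C = -2 + (2 + 6)*(-2) = -2 + 8*(-2) = -2 - 16 = -18)
D(A) = 15/4 (D(A) = 5*(-¼*(-3)) = 5*(¾) = 15/4)
v + D(C) = 235 + 15/4 = 955/4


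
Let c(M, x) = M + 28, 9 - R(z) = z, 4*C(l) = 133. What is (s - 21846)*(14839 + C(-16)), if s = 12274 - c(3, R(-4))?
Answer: -571272867/4 ≈ -1.4282e+8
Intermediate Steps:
C(l) = 133/4 (C(l) = (¼)*133 = 133/4)
R(z) = 9 - z
c(M, x) = 28 + M
s = 12243 (s = 12274 - (28 + 3) = 12274 - 1*31 = 12274 - 31 = 12243)
(s - 21846)*(14839 + C(-16)) = (12243 - 21846)*(14839 + 133/4) = -9603*59489/4 = -571272867/4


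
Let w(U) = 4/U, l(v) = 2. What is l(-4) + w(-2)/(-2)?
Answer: 3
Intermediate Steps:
l(-4) + w(-2)/(-2) = 2 + (4/(-2))/(-2) = 2 - 2*(-1)/2 = 2 - 1/2*(-2) = 2 + 1 = 3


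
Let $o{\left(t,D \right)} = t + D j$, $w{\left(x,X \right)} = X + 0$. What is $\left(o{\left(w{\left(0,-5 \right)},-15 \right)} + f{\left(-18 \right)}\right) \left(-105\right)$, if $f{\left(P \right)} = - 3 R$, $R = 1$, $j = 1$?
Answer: $2415$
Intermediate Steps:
$w{\left(x,X \right)} = X$
$o{\left(t,D \right)} = D + t$ ($o{\left(t,D \right)} = t + D 1 = t + D = D + t$)
$f{\left(P \right)} = -3$ ($f{\left(P \right)} = \left(-3\right) 1 = -3$)
$\left(o{\left(w{\left(0,-5 \right)},-15 \right)} + f{\left(-18 \right)}\right) \left(-105\right) = \left(\left(-15 - 5\right) - 3\right) \left(-105\right) = \left(-20 - 3\right) \left(-105\right) = \left(-23\right) \left(-105\right) = 2415$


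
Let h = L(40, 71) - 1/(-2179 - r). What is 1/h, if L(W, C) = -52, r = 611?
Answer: -2790/145079 ≈ -0.019231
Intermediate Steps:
h = -145079/2790 (h = -52 - 1/(-2179 - 1*611) = -52 - 1/(-2179 - 611) = -52 - 1/(-2790) = -52 - 1*(-1/2790) = -52 + 1/2790 = -145079/2790 ≈ -52.000)
1/h = 1/(-145079/2790) = -2790/145079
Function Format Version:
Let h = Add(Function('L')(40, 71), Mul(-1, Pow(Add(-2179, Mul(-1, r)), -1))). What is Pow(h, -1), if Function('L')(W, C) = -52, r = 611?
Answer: Rational(-2790, 145079) ≈ -0.019231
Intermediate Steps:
h = Rational(-145079, 2790) (h = Add(-52, Mul(-1, Pow(Add(-2179, Mul(-1, 611)), -1))) = Add(-52, Mul(-1, Pow(Add(-2179, -611), -1))) = Add(-52, Mul(-1, Pow(-2790, -1))) = Add(-52, Mul(-1, Rational(-1, 2790))) = Add(-52, Rational(1, 2790)) = Rational(-145079, 2790) ≈ -52.000)
Pow(h, -1) = Pow(Rational(-145079, 2790), -1) = Rational(-2790, 145079)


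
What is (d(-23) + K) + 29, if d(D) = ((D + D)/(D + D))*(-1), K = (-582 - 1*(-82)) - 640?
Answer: -1112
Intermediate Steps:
K = -1140 (K = (-582 + 82) - 640 = -500 - 640 = -1140)
d(D) = -1 (d(D) = ((2*D)/((2*D)))*(-1) = ((2*D)*(1/(2*D)))*(-1) = 1*(-1) = -1)
(d(-23) + K) + 29 = (-1 - 1140) + 29 = -1141 + 29 = -1112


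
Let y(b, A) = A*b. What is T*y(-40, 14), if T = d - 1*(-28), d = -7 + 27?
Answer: -26880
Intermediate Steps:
d = 20
T = 48 (T = 20 - 1*(-28) = 20 + 28 = 48)
T*y(-40, 14) = 48*(14*(-40)) = 48*(-560) = -26880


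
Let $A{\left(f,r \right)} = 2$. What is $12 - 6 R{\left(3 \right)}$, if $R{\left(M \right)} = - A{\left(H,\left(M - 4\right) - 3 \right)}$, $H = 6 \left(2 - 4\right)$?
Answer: $24$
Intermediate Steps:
$H = -12$ ($H = 6 \left(-2\right) = -12$)
$R{\left(M \right)} = -2$ ($R{\left(M \right)} = \left(-1\right) 2 = -2$)
$12 - 6 R{\left(3 \right)} = 12 - -12 = 12 + 12 = 24$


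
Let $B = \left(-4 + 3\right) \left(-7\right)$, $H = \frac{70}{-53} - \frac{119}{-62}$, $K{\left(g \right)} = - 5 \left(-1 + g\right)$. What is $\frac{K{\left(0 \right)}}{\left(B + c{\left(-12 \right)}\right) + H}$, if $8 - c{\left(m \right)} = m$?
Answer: $\frac{16430}{90689} \approx 0.18117$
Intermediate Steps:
$K{\left(g \right)} = 5 - 5 g$
$H = \frac{1967}{3286}$ ($H = 70 \left(- \frac{1}{53}\right) - - \frac{119}{62} = - \frac{70}{53} + \frac{119}{62} = \frac{1967}{3286} \approx 0.5986$)
$c{\left(m \right)} = 8 - m$
$B = 7$ ($B = \left(-1\right) \left(-7\right) = 7$)
$\frac{K{\left(0 \right)}}{\left(B + c{\left(-12 \right)}\right) + H} = \frac{5 - 0}{\left(7 + \left(8 - -12\right)\right) + \frac{1967}{3286}} = \frac{5 + 0}{\left(7 + \left(8 + 12\right)\right) + \frac{1967}{3286}} = \frac{5}{\left(7 + 20\right) + \frac{1967}{3286}} = \frac{5}{27 + \frac{1967}{3286}} = \frac{5}{\frac{90689}{3286}} = 5 \cdot \frac{3286}{90689} = \frac{16430}{90689}$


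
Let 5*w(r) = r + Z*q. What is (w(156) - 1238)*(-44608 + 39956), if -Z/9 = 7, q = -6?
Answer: 26311712/5 ≈ 5.2623e+6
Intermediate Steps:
Z = -63 (Z = -9*7 = -63)
w(r) = 378/5 + r/5 (w(r) = (r - 63*(-6))/5 = (r + 378)/5 = (378 + r)/5 = 378/5 + r/5)
(w(156) - 1238)*(-44608 + 39956) = ((378/5 + (⅕)*156) - 1238)*(-44608 + 39956) = ((378/5 + 156/5) - 1238)*(-4652) = (534/5 - 1238)*(-4652) = -5656/5*(-4652) = 26311712/5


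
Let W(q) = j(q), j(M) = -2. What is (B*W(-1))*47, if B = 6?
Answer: -564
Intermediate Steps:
W(q) = -2
(B*W(-1))*47 = (6*(-2))*47 = -12*47 = -564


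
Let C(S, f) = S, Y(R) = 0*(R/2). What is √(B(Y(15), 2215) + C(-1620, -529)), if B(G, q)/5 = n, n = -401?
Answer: 5*I*√145 ≈ 60.208*I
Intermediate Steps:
Y(R) = 0 (Y(R) = 0*(R*(½)) = 0*(R/2) = 0)
B(G, q) = -2005 (B(G, q) = 5*(-401) = -2005)
√(B(Y(15), 2215) + C(-1620, -529)) = √(-2005 - 1620) = √(-3625) = 5*I*√145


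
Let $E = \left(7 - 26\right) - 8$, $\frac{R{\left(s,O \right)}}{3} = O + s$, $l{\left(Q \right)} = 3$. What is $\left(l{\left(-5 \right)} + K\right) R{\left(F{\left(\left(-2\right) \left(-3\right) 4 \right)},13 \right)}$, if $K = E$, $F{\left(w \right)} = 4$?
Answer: $-1224$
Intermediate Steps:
$R{\left(s,O \right)} = 3 O + 3 s$ ($R{\left(s,O \right)} = 3 \left(O + s\right) = 3 O + 3 s$)
$E = -27$ ($E = -19 - 8 = -27$)
$K = -27$
$\left(l{\left(-5 \right)} + K\right) R{\left(F{\left(\left(-2\right) \left(-3\right) 4 \right)},13 \right)} = \left(3 - 27\right) \left(3 \cdot 13 + 3 \cdot 4\right) = - 24 \left(39 + 12\right) = \left(-24\right) 51 = -1224$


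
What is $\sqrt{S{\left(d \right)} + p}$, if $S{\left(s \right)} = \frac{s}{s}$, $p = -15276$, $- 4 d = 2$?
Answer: $5 i \sqrt{611} \approx 123.59 i$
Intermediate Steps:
$d = - \frac{1}{2}$ ($d = \left(- \frac{1}{4}\right) 2 = - \frac{1}{2} \approx -0.5$)
$S{\left(s \right)} = 1$
$\sqrt{S{\left(d \right)} + p} = \sqrt{1 - 15276} = \sqrt{-15275} = 5 i \sqrt{611}$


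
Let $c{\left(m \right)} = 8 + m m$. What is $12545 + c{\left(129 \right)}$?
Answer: $29194$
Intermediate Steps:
$c{\left(m \right)} = 8 + m^{2}$
$12545 + c{\left(129 \right)} = 12545 + \left(8 + 129^{2}\right) = 12545 + \left(8 + 16641\right) = 12545 + 16649 = 29194$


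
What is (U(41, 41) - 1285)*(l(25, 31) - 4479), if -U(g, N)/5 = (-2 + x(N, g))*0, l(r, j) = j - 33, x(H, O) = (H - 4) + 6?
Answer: 5758085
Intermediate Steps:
x(H, O) = 2 + H (x(H, O) = (-4 + H) + 6 = 2 + H)
l(r, j) = -33 + j
U(g, N) = 0 (U(g, N) = -5*(-2 + (2 + N))*0 = -5*N*0 = -5*0 = 0)
(U(41, 41) - 1285)*(l(25, 31) - 4479) = (0 - 1285)*((-33 + 31) - 4479) = -1285*(-2 - 4479) = -1285*(-4481) = 5758085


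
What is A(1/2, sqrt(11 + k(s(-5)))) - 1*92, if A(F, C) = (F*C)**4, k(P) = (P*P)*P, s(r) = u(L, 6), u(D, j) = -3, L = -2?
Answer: -76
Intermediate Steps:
s(r) = -3
k(P) = P**3 (k(P) = P**2*P = P**3)
A(F, C) = C**4*F**4 (A(F, C) = (C*F)**4 = C**4*F**4)
A(1/2, sqrt(11 + k(s(-5)))) - 1*92 = (sqrt(11 + (-3)**3))**4*(1/2)**4 - 1*92 = (sqrt(11 - 27))**4*(1/2)**4 - 92 = (sqrt(-16))**4*(1/16) - 92 = (4*I)**4*(1/16) - 92 = 256*(1/16) - 92 = 16 - 92 = -76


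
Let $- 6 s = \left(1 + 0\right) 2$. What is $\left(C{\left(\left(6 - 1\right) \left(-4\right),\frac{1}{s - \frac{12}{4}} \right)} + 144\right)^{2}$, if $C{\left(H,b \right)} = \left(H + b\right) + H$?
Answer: $\frac{1075369}{100} \approx 10754.0$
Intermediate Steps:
$s = - \frac{1}{3}$ ($s = - \frac{\left(1 + 0\right) 2}{6} = - \frac{1 \cdot 2}{6} = \left(- \frac{1}{6}\right) 2 = - \frac{1}{3} \approx -0.33333$)
$C{\left(H,b \right)} = b + 2 H$
$\left(C{\left(\left(6 - 1\right) \left(-4\right),\frac{1}{s - \frac{12}{4}} \right)} + 144\right)^{2} = \left(\left(\frac{1}{- \frac{1}{3} - \frac{12}{4}} + 2 \left(6 - 1\right) \left(-4\right)\right) + 144\right)^{2} = \left(\left(\frac{1}{- \frac{1}{3} - 3} + 2 \cdot 5 \left(-4\right)\right) + 144\right)^{2} = \left(\left(\frac{1}{- \frac{1}{3} - 3} + 2 \left(-20\right)\right) + 144\right)^{2} = \left(\left(\frac{1}{- \frac{10}{3}} - 40\right) + 144\right)^{2} = \left(\left(- \frac{3}{10} - 40\right) + 144\right)^{2} = \left(- \frac{403}{10} + 144\right)^{2} = \left(\frac{1037}{10}\right)^{2} = \frac{1075369}{100}$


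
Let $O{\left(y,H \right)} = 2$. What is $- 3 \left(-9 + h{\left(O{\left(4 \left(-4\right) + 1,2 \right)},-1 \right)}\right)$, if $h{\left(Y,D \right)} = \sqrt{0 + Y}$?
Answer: $27 - 3 \sqrt{2} \approx 22.757$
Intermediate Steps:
$h{\left(Y,D \right)} = \sqrt{Y}$
$- 3 \left(-9 + h{\left(O{\left(4 \left(-4\right) + 1,2 \right)},-1 \right)}\right) = - 3 \left(-9 + \sqrt{2}\right) = 27 - 3 \sqrt{2}$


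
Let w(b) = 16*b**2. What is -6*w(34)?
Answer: -110976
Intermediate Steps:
-6*w(34) = -96*34**2 = -96*1156 = -6*18496 = -110976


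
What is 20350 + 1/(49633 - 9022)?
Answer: 826433851/40611 ≈ 20350.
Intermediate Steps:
20350 + 1/(49633 - 9022) = 20350 + 1/40611 = 826433851/40611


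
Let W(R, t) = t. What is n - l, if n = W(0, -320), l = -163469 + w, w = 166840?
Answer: -3691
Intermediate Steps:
l = 3371 (l = -163469 + 166840 = 3371)
n = -320
n - l = -320 - 1*3371 = -320 - 3371 = -3691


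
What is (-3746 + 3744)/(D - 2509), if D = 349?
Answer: 1/1080 ≈ 0.00092593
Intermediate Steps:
(-3746 + 3744)/(D - 2509) = (-3746 + 3744)/(349 - 2509) = -2/(-2160) = -2*(-1/2160) = 1/1080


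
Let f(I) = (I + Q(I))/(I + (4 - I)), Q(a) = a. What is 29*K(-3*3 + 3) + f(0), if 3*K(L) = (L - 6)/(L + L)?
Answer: 29/3 ≈ 9.6667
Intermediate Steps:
K(L) = (-6 + L)/(6*L) (K(L) = ((L - 6)/(L + L))/3 = ((-6 + L)/((2*L)))/3 = ((-6 + L)*(1/(2*L)))/3 = ((-6 + L)/(2*L))/3 = (-6 + L)/(6*L))
f(I) = I/2 (f(I) = (I + I)/(I + (4 - I)) = (2*I)/4 = (2*I)*(¼) = I/2)
29*K(-3*3 + 3) + f(0) = 29*((-6 + (-3*3 + 3))/(6*(-3*3 + 3))) + (½)*0 = 29*((-6 + (-9 + 3))/(6*(-9 + 3))) + 0 = 29*((⅙)*(-6 - 6)/(-6)) + 0 = 29*((⅙)*(-⅙)*(-12)) + 0 = 29*(⅓) + 0 = 29/3 + 0 = 29/3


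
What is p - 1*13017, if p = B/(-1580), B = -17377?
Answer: -20549483/1580 ≈ -13006.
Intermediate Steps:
p = 17377/1580 (p = -17377/(-1580) = -17377*(-1/1580) = 17377/1580 ≈ 10.998)
p - 1*13017 = 17377/1580 - 1*13017 = 17377/1580 - 13017 = -20549483/1580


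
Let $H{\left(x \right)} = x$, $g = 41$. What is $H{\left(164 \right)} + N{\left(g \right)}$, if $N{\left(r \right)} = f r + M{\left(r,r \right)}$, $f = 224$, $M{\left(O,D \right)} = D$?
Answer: $9389$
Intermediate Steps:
$N{\left(r \right)} = 225 r$ ($N{\left(r \right)} = 224 r + r = 225 r$)
$H{\left(164 \right)} + N{\left(g \right)} = 164 + 225 \cdot 41 = 164 + 9225 = 9389$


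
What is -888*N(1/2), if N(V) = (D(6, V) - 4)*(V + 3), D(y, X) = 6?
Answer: -6216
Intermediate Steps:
N(V) = 6 + 2*V (N(V) = (6 - 4)*(V + 3) = 2*(3 + V) = 6 + 2*V)
-888*N(1/2) = -888*(6 + 2/2) = -888*(6 + 2*(½)) = -888*(6 + 1) = -888*7 = -6216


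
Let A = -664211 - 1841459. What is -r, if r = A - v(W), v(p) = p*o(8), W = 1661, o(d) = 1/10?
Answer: 25058361/10 ≈ 2.5058e+6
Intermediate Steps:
o(d) = ⅒
A = -2505670
v(p) = p/10 (v(p) = p*(⅒) = p/10)
r = -25058361/10 (r = -2505670 - 1661/10 = -25058361/10 ≈ -2.5058e+6)
-r = -1*(-25058361/10) = 25058361/10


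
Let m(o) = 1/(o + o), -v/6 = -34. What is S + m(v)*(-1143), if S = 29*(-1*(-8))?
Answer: 31171/136 ≈ 229.20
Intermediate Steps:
S = 232 (S = 29*8 = 232)
v = 204 (v = -6*(-34) = 204)
m(o) = 1/(2*o)
S + m(v)*(-1143) = 232 + ((½)/204)*(-1143) = 232 + ((½)*(1/204))*(-1143) = 232 + (1/408)*(-1143) = 232 - 381/136 = 31171/136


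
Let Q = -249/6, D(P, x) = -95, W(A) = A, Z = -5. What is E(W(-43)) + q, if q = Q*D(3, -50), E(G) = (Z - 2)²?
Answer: 7983/2 ≈ 3991.5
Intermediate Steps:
Q = -83/2 (Q = -249*⅙ = -83/2 ≈ -41.500)
E(G) = 49 (E(G) = (-5 - 2)² = (-7)² = 49)
q = 7885/2 (q = -83/2*(-95) = 7885/2 ≈ 3942.5)
E(W(-43)) + q = 49 + 7885/2 = 7983/2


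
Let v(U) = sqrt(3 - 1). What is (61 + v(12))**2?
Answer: (61 + sqrt(2))**2 ≈ 3895.5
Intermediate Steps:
v(U) = sqrt(2)
(61 + v(12))**2 = (61 + sqrt(2))**2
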